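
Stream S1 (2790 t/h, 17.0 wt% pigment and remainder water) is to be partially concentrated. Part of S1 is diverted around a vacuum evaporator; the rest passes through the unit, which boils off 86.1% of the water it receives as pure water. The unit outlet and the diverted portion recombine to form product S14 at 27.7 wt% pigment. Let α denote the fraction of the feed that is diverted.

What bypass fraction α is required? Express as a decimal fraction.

0.459

All 2790×0.170 = 474.3 t/h of pigment reaches S14, so S14 = 474.3/0.277 = 1712.3 t/h and vapour = 1077.7 t/h.
The evaporator receives (1−α)·2790 of feed at 0.830 water and removes 0.861 of that water:
0.861×0.830×(1−α)×2790 = 1077.7
(1−α) = 1077.7/1993.8 = 0.5405;  α = 0.4595.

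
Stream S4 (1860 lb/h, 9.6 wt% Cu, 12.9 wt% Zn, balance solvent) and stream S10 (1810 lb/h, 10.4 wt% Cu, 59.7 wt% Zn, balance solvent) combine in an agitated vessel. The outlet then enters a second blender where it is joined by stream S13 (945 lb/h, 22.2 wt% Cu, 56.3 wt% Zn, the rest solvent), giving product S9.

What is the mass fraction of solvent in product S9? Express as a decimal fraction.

Overall, product flow = 4615 lb/h.
solvent in = 1860×0.775 + 1810×0.299 + 945×0.215 = 2185.9 lb/h.
solvent fraction in S9 = 0.474.

0.474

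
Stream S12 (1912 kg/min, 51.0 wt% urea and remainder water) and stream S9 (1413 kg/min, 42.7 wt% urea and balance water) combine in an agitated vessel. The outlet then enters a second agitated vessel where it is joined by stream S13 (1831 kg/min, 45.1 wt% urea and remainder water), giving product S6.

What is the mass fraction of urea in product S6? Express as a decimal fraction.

0.466

Overall, product flow = 5156 kg/min.
urea in = 1912×0.510 + 1413×0.427 + 1831×0.451 = 2404.3 kg/min.
urea fraction in S6 = 0.466.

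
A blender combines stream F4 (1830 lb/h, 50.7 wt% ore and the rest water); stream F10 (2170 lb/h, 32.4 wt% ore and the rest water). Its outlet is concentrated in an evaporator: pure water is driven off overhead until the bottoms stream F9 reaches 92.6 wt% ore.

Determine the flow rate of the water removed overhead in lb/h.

2239 lb/h

ore entering = 1830×0.507 + 2170×0.324 = 1630.9 lb/h.
All ore reports to F9, so F9 = 1630.9/0.926 = 1761.2 lb/h.
Total feed = 4000 lb/h; overhead = 4000 − 1761.2 = 2238.8 lb/h.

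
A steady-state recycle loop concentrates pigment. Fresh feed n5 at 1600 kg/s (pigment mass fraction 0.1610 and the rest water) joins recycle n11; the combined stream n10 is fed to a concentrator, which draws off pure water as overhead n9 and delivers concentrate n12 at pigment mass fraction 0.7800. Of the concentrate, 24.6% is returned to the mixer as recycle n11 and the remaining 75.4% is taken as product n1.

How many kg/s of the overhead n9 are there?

Overall pigment balance (none leaves overhead): pigment in fresh feed = pigment in product, i.e. 1600×0.161 = (1−0.246)·n12·0.780.
n12 = 257.6/(0.780×0.754) = 438.01 kg/s.
Recycle n11 = 0.246×438.01 = 107.75 kg/s.
Combined feed n10 = 1600 + 107.75 = 1707.7 kg/s.
Overhead n9 = n10 − n12 = 1707.7 − 438.01 = 1269.7 kg/s.

1270 kg/s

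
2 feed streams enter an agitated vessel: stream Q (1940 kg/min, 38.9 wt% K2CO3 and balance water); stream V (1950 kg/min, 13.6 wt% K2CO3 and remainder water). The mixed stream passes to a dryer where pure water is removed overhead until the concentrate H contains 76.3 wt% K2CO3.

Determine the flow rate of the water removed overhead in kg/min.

K2CO3 entering = 1940×0.389 + 1950×0.136 = 1019.9 kg/min.
All K2CO3 reports to H, so H = 1019.9/0.763 = 1336.6 kg/min.
Total feed = 3890 kg/min; overhead = 3890 − 1336.6 = 2553.4 kg/min.

2553 kg/min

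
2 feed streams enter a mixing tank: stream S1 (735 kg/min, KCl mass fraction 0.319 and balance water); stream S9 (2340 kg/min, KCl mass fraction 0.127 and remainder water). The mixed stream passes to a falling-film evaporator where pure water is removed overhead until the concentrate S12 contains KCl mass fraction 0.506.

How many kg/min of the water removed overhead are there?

2024 kg/min

KCl entering = 735×0.319 + 2340×0.127 = 531.64 kg/min.
All KCl reports to S12, so S12 = 531.64/0.506 = 1050.7 kg/min.
Total feed = 3075 kg/min; overhead = 3075 − 1050.7 = 2024.3 kg/min.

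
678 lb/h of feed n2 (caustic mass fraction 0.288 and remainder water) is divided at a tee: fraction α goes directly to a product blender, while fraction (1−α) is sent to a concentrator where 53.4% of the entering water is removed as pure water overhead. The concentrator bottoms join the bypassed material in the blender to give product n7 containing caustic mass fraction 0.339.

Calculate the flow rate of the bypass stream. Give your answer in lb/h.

409.7 lb/h

All 678×0.288 = 195.26 lb/h of caustic reaches n7, so n7 = 195.26/0.339 = 576 lb/h and vapour = 102 lb/h.
The evaporator receives (1−α)·678 of feed at 0.712 water and removes 0.534 of that water:
0.534×0.712×(1−α)×678 = 102
(1−α) = 102/257.78 = 0.3957;  α = 0.6043.
Bypass flow = 0.6043×678 = 409.73 lb/h.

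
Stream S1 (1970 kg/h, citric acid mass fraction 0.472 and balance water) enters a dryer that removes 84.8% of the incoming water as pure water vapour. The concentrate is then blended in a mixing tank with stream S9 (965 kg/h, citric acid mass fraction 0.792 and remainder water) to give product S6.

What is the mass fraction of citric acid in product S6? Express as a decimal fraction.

0.825

Vapour removed = 0.848×0.528×1970 = 882.06 kg/h; concentrate = 1087.9 kg/h.
citric acid reaching the mixer = 929.84 (from concentrate) + 965×0.792 = 1694.1 kg/h.
Product flow = 1087.9 + 965 = 2052.9 kg/h; citric acid fraction = 0.825.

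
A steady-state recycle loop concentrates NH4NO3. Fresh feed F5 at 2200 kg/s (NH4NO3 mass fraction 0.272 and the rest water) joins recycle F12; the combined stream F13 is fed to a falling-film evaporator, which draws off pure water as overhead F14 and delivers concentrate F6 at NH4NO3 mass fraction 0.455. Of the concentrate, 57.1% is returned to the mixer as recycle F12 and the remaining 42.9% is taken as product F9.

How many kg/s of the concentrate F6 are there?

3066 kg/s

Overall NH4NO3 balance (none leaves overhead): NH4NO3 in fresh feed = NH4NO3 in product, i.e. 2200×0.272 = (1−0.571)·F6·0.455.
F6 = 598.4/(0.455×0.429) = 3065.7 kg/s.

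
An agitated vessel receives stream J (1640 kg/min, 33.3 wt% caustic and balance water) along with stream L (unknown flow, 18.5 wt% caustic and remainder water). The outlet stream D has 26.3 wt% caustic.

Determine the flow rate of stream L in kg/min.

1472 kg/min

Let L be the unknown flow. Total out = 1640 + L.
caustic balance: 546.12 + 0.185·L = 0.263·(1640 + L)
(0.185 − 0.263)·L = 0.263×1640 − 546.12 = -114.8
L = -114.8 / -0.078 = 1471.8 kg/min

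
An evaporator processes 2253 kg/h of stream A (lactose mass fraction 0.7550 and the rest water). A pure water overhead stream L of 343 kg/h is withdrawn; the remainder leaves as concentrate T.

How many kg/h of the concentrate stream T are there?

Concentrate = 2253 − 343 = 1910 kg/h.

1910 kg/h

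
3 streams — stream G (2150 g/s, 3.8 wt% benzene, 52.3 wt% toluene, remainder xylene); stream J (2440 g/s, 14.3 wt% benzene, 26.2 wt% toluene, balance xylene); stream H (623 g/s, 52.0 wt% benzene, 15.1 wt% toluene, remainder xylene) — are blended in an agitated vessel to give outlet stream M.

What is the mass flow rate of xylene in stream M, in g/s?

2601 g/s

xylene out = xylene in = 2150×0.439 + 2440×0.595 + 623×0.329 = 2600.6 g/s.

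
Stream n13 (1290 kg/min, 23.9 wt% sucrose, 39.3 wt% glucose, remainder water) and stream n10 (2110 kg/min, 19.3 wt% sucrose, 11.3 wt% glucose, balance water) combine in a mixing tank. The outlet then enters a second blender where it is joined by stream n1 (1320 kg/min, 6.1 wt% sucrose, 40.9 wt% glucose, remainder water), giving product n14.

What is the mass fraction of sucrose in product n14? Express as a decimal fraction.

Overall, product flow = 4720 kg/min.
sucrose in = 1290×0.239 + 2110×0.193 + 1320×0.061 = 796.06 kg/min.
sucrose fraction in n14 = 0.169.

0.169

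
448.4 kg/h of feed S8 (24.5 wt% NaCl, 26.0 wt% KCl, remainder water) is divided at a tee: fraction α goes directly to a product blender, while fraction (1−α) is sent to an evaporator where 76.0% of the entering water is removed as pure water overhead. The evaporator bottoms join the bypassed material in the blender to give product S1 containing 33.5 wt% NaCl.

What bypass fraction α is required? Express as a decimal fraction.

All 448.4×0.245 = 109.86 kg/h of NaCl reaches S1, so S1 = 109.86/0.335 = 327.93 kg/h and vapour = 120.47 kg/h.
The evaporator receives (1−α)·448.4 of feed at 0.495 water and removes 0.760 of that water:
0.760×0.495×(1−α)×448.4 = 120.47
(1−α) = 120.47/168.69 = 0.7141;  α = 0.2859.

0.286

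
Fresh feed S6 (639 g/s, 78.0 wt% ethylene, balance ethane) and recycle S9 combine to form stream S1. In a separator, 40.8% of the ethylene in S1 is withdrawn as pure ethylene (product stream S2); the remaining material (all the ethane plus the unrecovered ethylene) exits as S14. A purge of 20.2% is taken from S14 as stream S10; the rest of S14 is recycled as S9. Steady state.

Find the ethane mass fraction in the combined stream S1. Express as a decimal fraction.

0.4242

ethane enters only via S6 and leaves only via the purge: 639×0.220 = 0.202×(ethane in S14), and the separator passes all ethane, so ethane in S1 = ethane in S14 = 695.94 g/s.
ethylene in S1: m_A = 639×0.780 + (1−0.202)·(1−0.408)·m_A, so m_A = 498.42/0.5276 = 944.72 g/s.
S1 = 944.72 + 695.94 = 1640.7 g/s.
ethane fraction in S1 = 695.94/1640.7 = 0.4242.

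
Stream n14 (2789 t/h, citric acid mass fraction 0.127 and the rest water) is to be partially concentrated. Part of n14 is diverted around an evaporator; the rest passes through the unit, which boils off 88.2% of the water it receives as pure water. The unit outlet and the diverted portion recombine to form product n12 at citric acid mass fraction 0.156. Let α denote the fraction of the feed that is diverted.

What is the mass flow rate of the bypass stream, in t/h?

2116 t/h

All 2789×0.127 = 354.2 t/h of citric acid reaches n12, so n12 = 354.2/0.156 = 2270.5 t/h and vapour = 518.47 t/h.
The evaporator receives (1−α)·2789 of feed at 0.873 water and removes 0.882 of that water:
0.882×0.873×(1−α)×2789 = 518.47
(1−α) = 518.47/2147.5 = 0.2414;  α = 0.7586.
Bypass flow = 0.7586×2789 = 2115.7 t/h.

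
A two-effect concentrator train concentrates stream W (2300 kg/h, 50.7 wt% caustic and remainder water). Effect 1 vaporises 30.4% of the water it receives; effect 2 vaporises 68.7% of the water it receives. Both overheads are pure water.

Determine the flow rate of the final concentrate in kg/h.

water in feed = 2300×0.493 = 1133.9 kg/h.
After stage 1: water left = (1−0.304)×1133.9 = 789.19; stream total = 1955.3 kg/h.
After stage 2: water left = (1−0.687)×789.19 = 247.02; final concentrate = 1413.1 kg/h.

1413 kg/h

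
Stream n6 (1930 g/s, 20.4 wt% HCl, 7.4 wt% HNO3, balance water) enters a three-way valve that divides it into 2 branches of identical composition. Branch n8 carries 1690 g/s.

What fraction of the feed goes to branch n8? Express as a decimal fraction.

Fraction to n8 = 1690/1930 = 0.8756.

0.876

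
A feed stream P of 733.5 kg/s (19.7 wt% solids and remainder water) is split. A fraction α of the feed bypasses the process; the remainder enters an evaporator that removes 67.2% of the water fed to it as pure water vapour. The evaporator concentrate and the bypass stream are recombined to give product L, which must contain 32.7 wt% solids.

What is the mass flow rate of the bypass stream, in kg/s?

193.1 kg/s

All 733.5×0.197 = 144.5 kg/s of solids reaches L, so L = 144.5/0.327 = 441.89 kg/s and vapour = 291.61 kg/s.
The evaporator receives (1−α)·733.5 of feed at 0.803 water and removes 0.672 of that water:
0.672×0.803×(1−α)×733.5 = 291.61
(1−α) = 291.61/395.81 = 0.7367;  α = 0.2633.
Bypass flow = 0.2633×733.5 = 193.11 kg/s.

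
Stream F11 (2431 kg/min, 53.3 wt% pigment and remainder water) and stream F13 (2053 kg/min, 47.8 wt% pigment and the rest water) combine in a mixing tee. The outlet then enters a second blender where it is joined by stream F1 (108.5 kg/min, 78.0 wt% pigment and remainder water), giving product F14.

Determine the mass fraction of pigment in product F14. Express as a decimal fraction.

Overall, product flow = 4592.5 kg/min.
pigment in = 2431×0.533 + 2053×0.478 + 108.5×0.780 = 2361.7 kg/min.
pigment fraction in F14 = 0.514.

0.514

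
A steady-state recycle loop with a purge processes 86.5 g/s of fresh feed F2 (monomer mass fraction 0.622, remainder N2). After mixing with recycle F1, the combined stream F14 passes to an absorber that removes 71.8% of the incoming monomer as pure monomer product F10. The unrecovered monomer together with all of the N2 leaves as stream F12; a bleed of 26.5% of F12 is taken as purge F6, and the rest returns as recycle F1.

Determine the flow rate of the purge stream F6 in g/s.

37.77 g/s

N2 enters only via F2 and leaves only via the purge: 86.5×0.378 = 0.265×(N2 in F12), and the absorber passes all N2, so N2 in F14 = N2 in F12 = 123.38 g/s.
monomer in F14: m_A = 86.5×0.622 + (1−0.265)·(1−0.718)·m_A, so m_A = 53.803/0.7927 = 67.871 g/s.
F12 = (1−0.718)×67.871 + 123.38 = 142.52 g/s.
Purge F6 = 0.265×142.52 = 37.769 g/s.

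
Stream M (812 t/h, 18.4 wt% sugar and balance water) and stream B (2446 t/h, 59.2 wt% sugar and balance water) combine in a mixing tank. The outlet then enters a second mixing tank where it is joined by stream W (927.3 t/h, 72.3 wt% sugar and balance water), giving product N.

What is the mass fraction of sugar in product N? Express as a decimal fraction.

0.542

Overall, product flow = 4185.3 t/h.
sugar in = 812×0.184 + 2446×0.592 + 927.3×0.723 = 2267.9 t/h.
sugar fraction in N = 0.542.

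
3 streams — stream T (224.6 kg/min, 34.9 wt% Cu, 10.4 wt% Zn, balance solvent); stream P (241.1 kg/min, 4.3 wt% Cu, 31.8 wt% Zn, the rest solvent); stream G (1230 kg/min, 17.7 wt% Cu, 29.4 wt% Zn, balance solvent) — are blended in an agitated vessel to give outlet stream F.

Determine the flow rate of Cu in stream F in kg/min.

306.5 kg/min

Cu out = Cu in = 224.6×0.349 + 241.1×0.043 + 1230×0.177 = 306.46 kg/min.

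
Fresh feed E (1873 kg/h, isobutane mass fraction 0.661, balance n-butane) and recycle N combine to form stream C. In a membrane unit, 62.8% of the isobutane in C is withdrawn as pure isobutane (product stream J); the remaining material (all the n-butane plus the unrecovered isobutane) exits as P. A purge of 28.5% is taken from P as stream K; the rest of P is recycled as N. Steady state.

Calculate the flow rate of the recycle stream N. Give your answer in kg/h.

2042 kg/h

n-butane enters only via E and leaves only via the purge: 1873×0.339 = 0.285×(n-butane in P), and the membrane unit passes all n-butane, so n-butane in C = n-butane in P = 2227.9 kg/h.
isobutane in C: m_A = 1873×0.661 + (1−0.285)·(1−0.628)·m_A, so m_A = 1238.1/0.7340 = 1686.7 kg/h.
P = (1−0.628)×1686.7 + 2227.9 = 2855.3 kg/h.
Recycle N = (1−0.285)×2855.3 = 2041.6 kg/h.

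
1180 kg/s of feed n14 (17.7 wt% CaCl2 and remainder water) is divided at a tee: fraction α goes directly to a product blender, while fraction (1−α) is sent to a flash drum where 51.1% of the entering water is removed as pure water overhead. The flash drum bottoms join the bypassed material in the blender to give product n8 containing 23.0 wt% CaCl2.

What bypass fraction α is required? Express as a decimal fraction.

0.452

All 1180×0.177 = 208.86 kg/s of CaCl2 reaches n8, so n8 = 208.86/0.230 = 908.09 kg/s and vapour = 271.91 kg/s.
The evaporator receives (1−α)·1180 of feed at 0.823 water and removes 0.511 of that water:
0.511×0.823×(1−α)×1180 = 271.91
(1−α) = 271.91/496.25 = 0.5479;  α = 0.4521.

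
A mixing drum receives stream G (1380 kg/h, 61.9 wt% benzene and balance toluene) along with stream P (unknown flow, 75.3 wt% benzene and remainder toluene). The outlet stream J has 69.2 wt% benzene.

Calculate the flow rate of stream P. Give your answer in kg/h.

1651 kg/h

Let P be the unknown flow. Total out = 1380 + P.
benzene balance: 854.22 + 0.753·P = 0.692·(1380 + P)
(0.753 − 0.692)·P = 0.692×1380 − 854.22 = 100.74
P = 100.74 / 0.061 = 1651.5 kg/h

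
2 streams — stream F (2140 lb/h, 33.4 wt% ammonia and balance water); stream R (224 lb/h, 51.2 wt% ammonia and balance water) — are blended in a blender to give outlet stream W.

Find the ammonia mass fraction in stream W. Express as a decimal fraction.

0.351

Total flow out = 2140 + 224 = 2364 lb/h.
ammonia in = 2140×0.334 + 224×0.512 = 829.45 lb/h.
ammonia mass fraction in W = 829.45/2364 = 0.351.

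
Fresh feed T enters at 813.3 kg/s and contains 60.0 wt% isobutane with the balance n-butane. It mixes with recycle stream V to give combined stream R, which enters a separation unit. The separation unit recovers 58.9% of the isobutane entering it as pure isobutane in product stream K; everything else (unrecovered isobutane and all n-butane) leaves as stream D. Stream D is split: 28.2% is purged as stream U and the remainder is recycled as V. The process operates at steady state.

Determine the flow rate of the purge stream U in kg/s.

405.6 kg/s

n-butane enters only via T and leaves only via the purge: 813.3×0.400 = 0.282×(n-butane in D), and the separation unit passes all n-butane, so n-butane in R = n-butane in D = 1153.6 kg/s.
isobutane in R: m_A = 813.3×0.600 + (1−0.282)·(1−0.589)·m_A, so m_A = 487.98/0.7049 = 692.27 kg/s.
D = (1−0.589)×692.27 + 1153.6 = 1438.1 kg/s.
Purge U = 0.282×1438.1 = 405.56 kg/s.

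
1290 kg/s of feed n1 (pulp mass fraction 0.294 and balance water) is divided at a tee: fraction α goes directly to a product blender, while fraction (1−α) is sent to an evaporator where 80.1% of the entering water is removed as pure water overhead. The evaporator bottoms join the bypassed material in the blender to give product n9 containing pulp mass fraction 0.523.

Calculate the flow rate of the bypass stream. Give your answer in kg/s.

291.2 kg/s

All 1290×0.294 = 379.26 kg/s of pulp reaches n9, so n9 = 379.26/0.523 = 725.16 kg/s and vapour = 564.84 kg/s.
The evaporator receives (1−α)·1290 of feed at 0.706 water and removes 0.801 of that water:
0.801×0.706×(1−α)×1290 = 564.84
(1−α) = 564.84/729.5 = 0.7743;  α = 0.2257.
Bypass flow = 0.2257×1290 = 291.18 kg/s.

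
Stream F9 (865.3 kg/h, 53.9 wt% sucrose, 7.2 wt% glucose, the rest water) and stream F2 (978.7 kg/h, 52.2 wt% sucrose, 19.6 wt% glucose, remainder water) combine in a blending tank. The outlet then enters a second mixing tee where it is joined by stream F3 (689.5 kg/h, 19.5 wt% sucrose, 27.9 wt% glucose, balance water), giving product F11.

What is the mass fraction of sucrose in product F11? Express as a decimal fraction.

Overall, product flow = 2533.5 kg/h.
sucrose in = 865.3×0.539 + 978.7×0.522 + 689.5×0.195 = 1111.7 kg/h.
sucrose fraction in F11 = 0.439.

0.439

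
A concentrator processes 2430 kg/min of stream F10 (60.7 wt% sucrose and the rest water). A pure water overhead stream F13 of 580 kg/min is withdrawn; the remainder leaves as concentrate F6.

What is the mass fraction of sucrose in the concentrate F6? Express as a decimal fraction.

0.797

sucrose is not removed: 2430×0.607 = 1475 kg/min of sucrose enters F6.
Concentrate = 2430 − 580 = 1850 kg/min.
Mass fraction = 1475/1850 = 0.797.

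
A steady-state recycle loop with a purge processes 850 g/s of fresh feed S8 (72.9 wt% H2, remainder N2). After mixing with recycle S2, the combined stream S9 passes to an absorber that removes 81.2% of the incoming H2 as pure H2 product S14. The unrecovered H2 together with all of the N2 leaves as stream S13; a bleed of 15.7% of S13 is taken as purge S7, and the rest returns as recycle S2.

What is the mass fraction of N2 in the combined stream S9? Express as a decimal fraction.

0.6658

N2 enters only via S8 and leaves only via the purge: 850×0.271 = 0.157×(N2 in S13), and the absorber passes all N2, so N2 in S9 = N2 in S13 = 1467.2 g/s.
H2 in S9: m_A = 850×0.729 + (1−0.157)·(1−0.812)·m_A, so m_A = 619.65/0.8415 = 736.35 g/s.
S9 = 736.35 + 1467.2 = 2203.5 g/s.
N2 fraction in S9 = 1467.2/2203.5 = 0.6658.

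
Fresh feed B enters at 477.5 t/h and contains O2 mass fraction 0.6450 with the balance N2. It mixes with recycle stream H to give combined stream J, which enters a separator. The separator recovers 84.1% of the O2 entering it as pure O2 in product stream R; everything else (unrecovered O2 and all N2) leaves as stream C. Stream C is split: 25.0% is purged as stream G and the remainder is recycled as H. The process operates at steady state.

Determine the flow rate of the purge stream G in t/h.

183.4 t/h

N2 enters only via B and leaves only via the purge: 477.5×0.355 = 0.250×(N2 in C), and the separator passes all N2, so N2 in J = N2 in C = 678.05 t/h.
O2 in J: m_A = 477.5×0.645 + (1−0.250)·(1−0.841)·m_A, so m_A = 307.99/0.8807 = 349.69 t/h.
C = (1−0.841)×349.69 + 678.05 = 733.65 t/h.
Purge G = 0.250×733.65 = 183.41 t/h.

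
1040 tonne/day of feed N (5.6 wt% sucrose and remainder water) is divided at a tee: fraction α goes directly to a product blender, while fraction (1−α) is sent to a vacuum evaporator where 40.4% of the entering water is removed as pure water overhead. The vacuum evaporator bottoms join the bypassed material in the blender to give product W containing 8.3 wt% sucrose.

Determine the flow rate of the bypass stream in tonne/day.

152.9 tonne/day

All 1040×0.056 = 58.24 tonne/day of sucrose reaches W, so W = 58.24/0.083 = 701.69 tonne/day and vapour = 338.31 tonne/day.
The evaporator receives (1−α)·1040 of feed at 0.944 water and removes 0.404 of that water:
0.404×0.944×(1−α)×1040 = 338.31
(1−α) = 338.31/396.63 = 0.8530;  α = 0.1470.
Bypass flow = 0.1470×1040 = 152.91 tonne/day.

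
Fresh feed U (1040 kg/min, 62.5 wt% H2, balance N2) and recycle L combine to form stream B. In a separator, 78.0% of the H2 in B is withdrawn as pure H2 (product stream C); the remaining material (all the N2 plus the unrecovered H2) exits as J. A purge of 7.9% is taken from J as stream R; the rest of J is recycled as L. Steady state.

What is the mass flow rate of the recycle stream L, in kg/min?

4712 kg/min

N2 enters only via U and leaves only via the purge: 1040×0.375 = 0.079×(N2 in J), and the separator passes all N2, so N2 in B = N2 in J = 4936.7 kg/min.
H2 in B: m_A = 1040×0.625 + (1−0.079)·(1−0.780)·m_A, so m_A = 650/0.7974 = 815.17 kg/min.
J = (1−0.780)×815.17 + 4936.7 = 5116 kg/min.
Recycle L = (1−0.079)×5116 = 4711.9 kg/min.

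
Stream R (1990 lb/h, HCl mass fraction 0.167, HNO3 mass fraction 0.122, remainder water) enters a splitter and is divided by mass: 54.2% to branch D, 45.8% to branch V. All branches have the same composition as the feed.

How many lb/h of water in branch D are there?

Branch D total = 0.542×1990 = 1078.6 lb/h.
water in D = 0.711×1078.6 = 766.87 lb/h.

766.9 lb/h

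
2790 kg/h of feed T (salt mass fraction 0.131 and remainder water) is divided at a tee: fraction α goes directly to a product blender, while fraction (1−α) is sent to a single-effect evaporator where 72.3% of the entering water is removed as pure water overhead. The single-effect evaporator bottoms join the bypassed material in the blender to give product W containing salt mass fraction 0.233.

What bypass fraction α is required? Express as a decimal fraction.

0.303

All 2790×0.131 = 365.49 kg/h of salt reaches W, so W = 365.49/0.233 = 1568.6 kg/h and vapour = 1221.4 kg/h.
The evaporator receives (1−α)·2790 of feed at 0.869 water and removes 0.723 of that water:
0.723×0.869×(1−α)×2790 = 1221.4
(1−α) = 1221.4/1752.9 = 0.6968;  α = 0.3032.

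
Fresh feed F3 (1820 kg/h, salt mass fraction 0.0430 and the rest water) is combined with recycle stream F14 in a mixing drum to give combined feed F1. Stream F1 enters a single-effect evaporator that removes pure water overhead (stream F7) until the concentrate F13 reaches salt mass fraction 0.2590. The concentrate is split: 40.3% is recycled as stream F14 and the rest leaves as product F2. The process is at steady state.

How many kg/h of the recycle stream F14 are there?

Overall salt balance (none leaves overhead): salt in fresh feed = salt in product, i.e. 1820×0.043 = (1−0.403)·F13·0.259.
F13 = 78.26/(0.259×0.597) = 506.13 kg/h.
Recycle F14 = 0.403×506.13 = 203.97 kg/h.

204 kg/h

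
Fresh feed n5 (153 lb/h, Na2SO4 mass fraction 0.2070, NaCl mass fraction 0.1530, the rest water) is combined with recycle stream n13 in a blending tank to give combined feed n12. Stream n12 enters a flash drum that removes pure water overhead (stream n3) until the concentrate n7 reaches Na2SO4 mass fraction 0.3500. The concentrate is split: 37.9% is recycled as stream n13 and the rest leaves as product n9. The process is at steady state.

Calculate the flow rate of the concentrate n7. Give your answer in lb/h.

Overall Na2SO4 balance (none leaves overhead): Na2SO4 in fresh feed = Na2SO4 in product, i.e. 153×0.207 = (1−0.379)·n7·0.350.
n7 = 31.671/(0.350×0.621) = 145.71 lb/h.

145.7 lb/h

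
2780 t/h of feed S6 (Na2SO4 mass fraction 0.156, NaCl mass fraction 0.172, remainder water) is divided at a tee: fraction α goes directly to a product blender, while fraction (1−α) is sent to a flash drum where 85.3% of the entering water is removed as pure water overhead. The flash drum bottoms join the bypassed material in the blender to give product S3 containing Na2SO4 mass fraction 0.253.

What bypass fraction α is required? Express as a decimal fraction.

All 2780×0.156 = 433.68 t/h of Na2SO4 reaches S3, so S3 = 433.68/0.253 = 1714.2 t/h and vapour = 1065.8 t/h.
The evaporator receives (1−α)·2780 of feed at 0.672 water and removes 0.853 of that water:
0.853×0.672×(1−α)×2780 = 1065.8
(1−α) = 1065.8/1593.5 = 0.6689;  α = 0.3311.

0.331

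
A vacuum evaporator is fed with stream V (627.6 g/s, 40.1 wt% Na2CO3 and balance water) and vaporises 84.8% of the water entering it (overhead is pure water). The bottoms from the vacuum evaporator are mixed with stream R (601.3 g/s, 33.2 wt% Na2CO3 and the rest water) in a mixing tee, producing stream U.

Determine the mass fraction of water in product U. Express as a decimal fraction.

Vapour removed = 0.848×0.599×627.6 = 318.79 g/s; concentrate = 308.81 g/s.
water reaching the mixer = 57.142 (from concentrate) + 601.3×0.668 = 458.81 g/s.
Product flow = 308.81 + 601.3 = 910.11 g/s; water fraction = 0.5041.

0.5041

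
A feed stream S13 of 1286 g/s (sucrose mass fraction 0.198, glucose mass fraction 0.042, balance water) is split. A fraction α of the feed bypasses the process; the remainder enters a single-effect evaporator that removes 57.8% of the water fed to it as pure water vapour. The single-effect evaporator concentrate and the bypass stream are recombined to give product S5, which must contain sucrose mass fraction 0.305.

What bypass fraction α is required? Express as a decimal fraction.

All 1286×0.198 = 254.63 g/s of sucrose reaches S5, so S5 = 254.63/0.305 = 834.85 g/s and vapour = 451.15 g/s.
The evaporator receives (1−α)·1286 of feed at 0.760 water and removes 0.578 of that water:
0.578×0.760×(1−α)×1286 = 451.15
(1−α) = 451.15/564.91 = 0.7986;  α = 0.2014.

0.201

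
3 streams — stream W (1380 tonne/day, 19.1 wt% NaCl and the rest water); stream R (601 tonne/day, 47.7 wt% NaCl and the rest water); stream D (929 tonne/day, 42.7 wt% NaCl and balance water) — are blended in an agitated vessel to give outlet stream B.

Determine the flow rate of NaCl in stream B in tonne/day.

946.9 tonne/day

NaCl out = NaCl in = 1380×0.191 + 601×0.477 + 929×0.427 = 946.94 tonne/day.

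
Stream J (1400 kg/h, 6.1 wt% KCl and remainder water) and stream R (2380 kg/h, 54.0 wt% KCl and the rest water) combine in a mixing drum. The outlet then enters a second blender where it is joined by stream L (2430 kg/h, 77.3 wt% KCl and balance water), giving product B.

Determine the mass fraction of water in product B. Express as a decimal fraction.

0.4768

Overall, product flow = 6210 kg/h.
water in = 1400×0.939 + 2380×0.460 + 2430×0.227 = 2961 kg/h.
water fraction in B = 0.4768.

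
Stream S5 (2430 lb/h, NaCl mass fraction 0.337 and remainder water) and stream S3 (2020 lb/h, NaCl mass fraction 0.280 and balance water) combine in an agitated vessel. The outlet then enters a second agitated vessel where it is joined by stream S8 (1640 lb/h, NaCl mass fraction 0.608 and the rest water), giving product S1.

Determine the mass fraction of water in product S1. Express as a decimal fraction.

0.609

Overall, product flow = 6090 lb/h.
water in = 2430×0.663 + 2020×0.720 + 1640×0.392 = 3708.4 lb/h.
water fraction in S1 = 0.609.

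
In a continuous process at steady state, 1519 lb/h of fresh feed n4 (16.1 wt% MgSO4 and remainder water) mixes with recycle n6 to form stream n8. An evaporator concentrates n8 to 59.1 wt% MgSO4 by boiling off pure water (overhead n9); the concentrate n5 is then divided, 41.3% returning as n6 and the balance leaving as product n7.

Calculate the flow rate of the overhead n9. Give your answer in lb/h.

Overall MgSO4 balance (none leaves overhead): MgSO4 in fresh feed = MgSO4 in product, i.e. 1519×0.161 = (1−0.413)·n5·0.591.
n5 = 244.56/(0.591×0.587) = 704.95 lb/h.
Recycle n6 = 0.413×704.95 = 291.14 lb/h.
Combined feed n8 = 1519 + 291.14 = 1810.1 lb/h.
Overhead n9 = n8 − n5 = 1810.1 − 704.95 = 1105.2 lb/h.

1105 lb/h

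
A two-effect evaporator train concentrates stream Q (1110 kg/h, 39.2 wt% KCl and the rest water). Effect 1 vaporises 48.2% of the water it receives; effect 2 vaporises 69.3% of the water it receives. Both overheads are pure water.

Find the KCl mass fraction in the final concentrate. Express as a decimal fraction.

0.8021

water in feed = 1110×0.608 = 674.88 kg/h.
After stage 1: water left = (1−0.482)×674.88 = 349.59; stream total = 784.71 kg/h.
After stage 2: water left = (1−0.693)×349.59 = 107.32; final concentrate = 542.44 kg/h.
KCl fraction = 435.12/542.44 = 0.8021.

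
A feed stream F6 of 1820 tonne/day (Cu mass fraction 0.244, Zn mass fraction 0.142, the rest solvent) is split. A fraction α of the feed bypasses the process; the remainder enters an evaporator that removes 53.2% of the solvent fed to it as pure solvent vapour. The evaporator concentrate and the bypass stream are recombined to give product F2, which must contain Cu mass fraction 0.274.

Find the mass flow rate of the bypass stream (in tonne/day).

1210 tonne/day

All 1820×0.244 = 444.08 tonne/day of Cu reaches F2, so F2 = 444.08/0.274 = 1620.7 tonne/day and vapour = 199.27 tonne/day.
The evaporator receives (1−α)·1820 of feed at 0.614 solvent and removes 0.532 of that solvent:
0.532×0.614×(1−α)×1820 = 199.27
(1−α) = 199.27/594.5 = 0.3352;  α = 0.6648.
Bypass flow = 0.6648×1820 = 1210 tonne/day.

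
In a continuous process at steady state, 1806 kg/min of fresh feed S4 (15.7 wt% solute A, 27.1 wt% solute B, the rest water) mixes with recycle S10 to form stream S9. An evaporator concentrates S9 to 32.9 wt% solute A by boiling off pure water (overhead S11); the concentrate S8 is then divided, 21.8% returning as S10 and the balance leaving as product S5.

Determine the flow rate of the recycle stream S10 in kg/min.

240.3 kg/min

Overall solute A balance (none leaves overhead): solute A in fresh feed = solute A in product, i.e. 1806×0.157 = (1−0.218)·S8·0.329.
S8 = 283.54/(0.329×0.782) = 1102.1 kg/min.
Recycle S10 = 0.218×1102.1 = 240.25 kg/min.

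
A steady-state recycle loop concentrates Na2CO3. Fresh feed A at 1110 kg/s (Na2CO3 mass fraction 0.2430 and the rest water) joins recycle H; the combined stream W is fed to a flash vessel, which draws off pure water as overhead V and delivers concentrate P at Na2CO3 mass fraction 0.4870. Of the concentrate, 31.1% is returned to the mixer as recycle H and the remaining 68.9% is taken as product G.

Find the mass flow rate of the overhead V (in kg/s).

Overall Na2CO3 balance (none leaves overhead): Na2CO3 in fresh feed = Na2CO3 in product, i.e. 1110×0.243 = (1−0.311)·P·0.487.
P = 269.73/(0.487×0.689) = 803.86 kg/s.
Recycle H = 0.311×803.86 = 250 kg/s.
Combined feed W = 1110 + 250 = 1360 kg/s.
Overhead V = W − P = 1360 − 803.86 = 556.14 kg/s.

556.1 kg/s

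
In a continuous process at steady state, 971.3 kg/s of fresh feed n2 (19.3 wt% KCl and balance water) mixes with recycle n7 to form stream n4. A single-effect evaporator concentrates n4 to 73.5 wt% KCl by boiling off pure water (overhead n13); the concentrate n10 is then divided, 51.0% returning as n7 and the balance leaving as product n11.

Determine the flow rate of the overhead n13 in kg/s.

Overall KCl balance (none leaves overhead): KCl in fresh feed = KCl in product, i.e. 971.3×0.193 = (1−0.510)·n10·0.735.
n10 = 187.46/(0.735×0.490) = 520.51 kg/s.
Recycle n7 = 0.510×520.51 = 265.46 kg/s.
Combined feed n4 = 971.3 + 265.46 = 1236.8 kg/s.
Overhead n13 = n4 − n10 = 1236.8 − 520.51 = 716.25 kg/s.

716.3 kg/s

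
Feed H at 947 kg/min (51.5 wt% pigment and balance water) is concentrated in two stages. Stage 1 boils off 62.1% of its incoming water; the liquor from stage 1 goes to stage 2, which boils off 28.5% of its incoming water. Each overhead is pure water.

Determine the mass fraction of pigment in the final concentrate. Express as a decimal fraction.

water in feed = 947×0.485 = 459.29 kg/min.
After stage 1: water left = (1−0.621)×459.29 = 174.07; stream total = 661.78 kg/min.
After stage 2: water left = (1−0.285)×174.07 = 124.46; final concentrate = 612.17 kg/min.
pigment fraction = 487.71/612.17 = 0.797.

0.797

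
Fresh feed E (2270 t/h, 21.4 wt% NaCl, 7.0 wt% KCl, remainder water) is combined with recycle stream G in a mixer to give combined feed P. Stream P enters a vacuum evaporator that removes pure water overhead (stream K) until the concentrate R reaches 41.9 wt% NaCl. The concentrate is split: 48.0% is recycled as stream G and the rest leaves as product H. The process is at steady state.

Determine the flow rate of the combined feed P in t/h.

3340 t/h

Overall NaCl balance (none leaves overhead): NaCl in fresh feed = NaCl in product, i.e. 2270×0.214 = (1−0.480)·R·0.419.
R = 485.78/(0.419×0.520) = 2229.6 t/h.
Recycle G = 0.480×2229.6 = 1070.2 t/h.
Combined feed P = 2270 + 1070.2 = 3340.2 t/h.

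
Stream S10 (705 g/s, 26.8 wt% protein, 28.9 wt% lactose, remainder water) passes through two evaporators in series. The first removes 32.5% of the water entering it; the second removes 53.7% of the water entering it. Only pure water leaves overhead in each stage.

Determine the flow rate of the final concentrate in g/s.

490.3 g/s

water in feed = 705×0.443 = 312.31 g/s.
After stage 1: water left = (1−0.325)×312.31 = 210.81; stream total = 603.5 g/s.
After stage 2: water left = (1−0.537)×210.81 = 97.606; final concentrate = 490.29 g/s.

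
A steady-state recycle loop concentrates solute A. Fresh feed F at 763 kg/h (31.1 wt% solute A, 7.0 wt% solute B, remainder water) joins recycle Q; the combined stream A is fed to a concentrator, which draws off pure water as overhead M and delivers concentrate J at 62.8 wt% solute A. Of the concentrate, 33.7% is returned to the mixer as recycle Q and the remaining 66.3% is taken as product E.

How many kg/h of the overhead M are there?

Overall solute A balance (none leaves overhead): solute A in fresh feed = solute A in product, i.e. 763×0.311 = (1−0.337)·J·0.628.
J = 237.29/(0.628×0.663) = 569.92 kg/h.
Recycle Q = 0.337×569.92 = 192.06 kg/h.
Combined feed A = 763 + 192.06 = 955.06 kg/h.
Overhead M = A − J = 955.06 − 569.92 = 385.14 kg/h.

385.1 kg/h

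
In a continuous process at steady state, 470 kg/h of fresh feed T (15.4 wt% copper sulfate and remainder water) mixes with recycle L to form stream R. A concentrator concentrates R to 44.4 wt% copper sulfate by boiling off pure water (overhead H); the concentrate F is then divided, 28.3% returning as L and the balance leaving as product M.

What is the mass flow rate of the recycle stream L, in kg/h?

64.34 kg/h

Overall copper sulfate balance (none leaves overhead): copper sulfate in fresh feed = copper sulfate in product, i.e. 470×0.154 = (1−0.283)·F·0.444.
F = 72.38/(0.444×0.717) = 227.36 kg/h.
Recycle L = 0.283×227.36 = 64.343 kg/h.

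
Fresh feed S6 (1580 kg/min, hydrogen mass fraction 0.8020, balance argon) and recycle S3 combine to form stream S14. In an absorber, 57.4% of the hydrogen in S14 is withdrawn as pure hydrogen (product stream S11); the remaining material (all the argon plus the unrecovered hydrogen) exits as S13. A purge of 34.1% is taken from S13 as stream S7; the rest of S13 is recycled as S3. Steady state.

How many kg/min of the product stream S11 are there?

hydrogen in S14: m_A = 1580×0.802 + (1−0.341)·(1−0.574)·m_A, so m_A = 1267.2/0.7193 = 1761.7 kg/min.
Product S11 = 0.574×1761.7 = 1011.2 kg/min.

1011 kg/min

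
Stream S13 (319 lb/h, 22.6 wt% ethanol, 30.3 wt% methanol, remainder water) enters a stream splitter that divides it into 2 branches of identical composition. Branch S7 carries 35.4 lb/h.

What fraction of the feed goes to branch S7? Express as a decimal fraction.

Fraction to S7 = 35.4/319 = 0.1110.

0.111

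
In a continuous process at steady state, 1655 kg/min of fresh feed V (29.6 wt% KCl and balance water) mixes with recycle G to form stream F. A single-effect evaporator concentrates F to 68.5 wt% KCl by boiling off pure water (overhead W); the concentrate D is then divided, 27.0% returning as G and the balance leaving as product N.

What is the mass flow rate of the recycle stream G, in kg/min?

Overall KCl balance (none leaves overhead): KCl in fresh feed = KCl in product, i.e. 1655×0.296 = (1−0.270)·D·0.685.
D = 489.88/(0.685×0.730) = 979.66 kg/min.
Recycle G = 0.270×979.66 = 264.51 kg/min.

264.5 kg/min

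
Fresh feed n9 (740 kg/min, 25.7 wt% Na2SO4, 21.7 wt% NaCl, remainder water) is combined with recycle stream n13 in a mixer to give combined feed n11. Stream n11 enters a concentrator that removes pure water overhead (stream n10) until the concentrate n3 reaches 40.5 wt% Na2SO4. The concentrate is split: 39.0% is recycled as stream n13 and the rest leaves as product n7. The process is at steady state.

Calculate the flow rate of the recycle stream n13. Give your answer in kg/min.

300.2 kg/min

Overall Na2SO4 balance (none leaves overhead): Na2SO4 in fresh feed = Na2SO4 in product, i.e. 740×0.257 = (1−0.390)·n3·0.405.
n3 = 190.18/(0.405×0.610) = 769.8 kg/min.
Recycle n13 = 0.390×769.8 = 300.22 kg/min.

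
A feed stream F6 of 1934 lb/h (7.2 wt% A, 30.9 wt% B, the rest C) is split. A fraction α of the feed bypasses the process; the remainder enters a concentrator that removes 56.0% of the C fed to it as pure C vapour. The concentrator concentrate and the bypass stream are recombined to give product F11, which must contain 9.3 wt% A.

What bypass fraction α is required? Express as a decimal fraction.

0.349

All 1934×0.072 = 139.25 lb/h of A reaches F11, so F11 = 139.25/0.093 = 1497.3 lb/h and vapour = 436.71 lb/h.
The evaporator receives (1−α)·1934 of feed at 0.619 C and removes 0.560 of that C:
0.560×0.619×(1−α)×1934 = 436.71
(1−α) = 436.71/670.4 = 0.6514;  α = 0.3486.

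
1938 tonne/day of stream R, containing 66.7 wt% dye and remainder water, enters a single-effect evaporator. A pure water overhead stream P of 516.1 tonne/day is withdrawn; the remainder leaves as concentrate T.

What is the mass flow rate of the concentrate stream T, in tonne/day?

1422 tonne/day

Concentrate = 1938 − 516.1 = 1421.9 tonne/day.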